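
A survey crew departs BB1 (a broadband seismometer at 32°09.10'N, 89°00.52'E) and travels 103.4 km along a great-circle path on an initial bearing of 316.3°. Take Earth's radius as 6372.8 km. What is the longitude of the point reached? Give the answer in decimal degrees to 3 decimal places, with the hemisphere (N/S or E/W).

BB1: φ = +32.15167°, λ = +89.00867°
δ = d/R = 103.4/6372.8 = 0.016225 rad
φ₂ = arcsin(sin φ₁ cos δ + cos φ₁ sin δ cos θ)
   = arcsin(0.53216·0.99987 + 0.84664·0.01622·0.72297) = 32.82147°
λ₂ = λ₁ + atan2(sin θ sin δ cos φ₁, cos δ − sin φ₁ sin φ₂) = 88.24440°

88.244°E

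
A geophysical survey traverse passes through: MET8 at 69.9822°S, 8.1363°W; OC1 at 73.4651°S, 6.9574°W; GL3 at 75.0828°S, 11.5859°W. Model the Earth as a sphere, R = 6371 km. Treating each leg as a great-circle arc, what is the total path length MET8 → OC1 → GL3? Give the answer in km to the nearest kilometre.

MET8→OC1: c = 0.061127 rad, d = 389.44 km
OC1→GL3: c = 0.035708 rad, d = 227.50 km
Total = 389.44 + 227.50 = 616.94 km

617 km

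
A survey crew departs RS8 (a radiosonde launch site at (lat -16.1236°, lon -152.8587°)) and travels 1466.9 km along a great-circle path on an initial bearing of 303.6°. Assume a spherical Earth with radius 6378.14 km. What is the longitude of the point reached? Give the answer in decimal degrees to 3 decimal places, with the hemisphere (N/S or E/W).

δ = d/R = 1466.9/6378.14 = 0.229989 rad
φ₂ = arcsin(sin φ₁ cos δ + cos φ₁ sin δ cos θ)
   = arcsin(-0.27771·0.97367 + 0.96066·0.22797·0.55339) = -8.58089°
λ₂ = λ₁ + atan2(sin θ sin δ cos φ₁, cos δ − sin φ₁ sin φ₂) = -163.92984°

163.930°W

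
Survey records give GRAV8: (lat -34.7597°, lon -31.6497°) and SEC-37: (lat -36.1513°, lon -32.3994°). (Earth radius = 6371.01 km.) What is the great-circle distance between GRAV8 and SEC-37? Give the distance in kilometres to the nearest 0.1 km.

169.0 km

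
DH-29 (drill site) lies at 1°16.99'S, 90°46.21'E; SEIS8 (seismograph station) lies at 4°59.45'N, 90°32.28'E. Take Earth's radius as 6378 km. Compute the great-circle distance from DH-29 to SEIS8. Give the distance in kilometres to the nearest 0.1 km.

DH-29: φ = -1.28317°, λ = +90.77017°
SEIS8: φ = +4.99083°, λ = +90.53800°
Δφ = 6.2740°,  Δλ = -0.2322°
a = sin²(Δφ/2) + cos φ₁ cos φ₂ sin²(Δλ/2) = 0.002999
c = 2·arcsin(√a) = 0.109577 rad = 6.2783°
d = R·c = 6378 × 0.109577 = 698.9 km

698.9 km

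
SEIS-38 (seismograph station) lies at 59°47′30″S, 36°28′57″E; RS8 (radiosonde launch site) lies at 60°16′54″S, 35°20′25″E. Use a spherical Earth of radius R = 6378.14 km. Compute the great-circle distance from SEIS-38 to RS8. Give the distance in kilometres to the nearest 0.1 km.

83.7 km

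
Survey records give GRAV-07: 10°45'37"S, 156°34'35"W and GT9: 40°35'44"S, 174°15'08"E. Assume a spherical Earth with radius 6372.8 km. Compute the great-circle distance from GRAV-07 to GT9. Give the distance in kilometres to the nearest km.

GRAV-07: φ = -10.76028°, λ = -156.57639°
GT9: φ = -40.59556°, λ = +174.25222°
Δφ = -29.8353°,  Δλ = -29.1714°
a = sin²(Δφ/2) + cos φ₁ cos φ₂ sin²(Δλ/2) = 0.113578
c = 2·arcsin(√a) = 0.687485 rad = 39.3900°
d = R·c = 6372.8 × 0.687485 = 4381.2 km

4381 km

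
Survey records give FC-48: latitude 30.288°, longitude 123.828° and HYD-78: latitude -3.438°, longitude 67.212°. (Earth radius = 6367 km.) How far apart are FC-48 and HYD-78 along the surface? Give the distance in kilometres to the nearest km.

7072 km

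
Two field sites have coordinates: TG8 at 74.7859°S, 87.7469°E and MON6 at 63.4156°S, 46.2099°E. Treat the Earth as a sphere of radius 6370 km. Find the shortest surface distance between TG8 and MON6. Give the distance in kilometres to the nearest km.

2006 km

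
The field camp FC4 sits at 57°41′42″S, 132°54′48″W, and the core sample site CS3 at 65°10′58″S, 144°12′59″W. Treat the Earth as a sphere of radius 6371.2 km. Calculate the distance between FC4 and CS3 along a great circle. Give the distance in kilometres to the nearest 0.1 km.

1023.6 km

FC4: φ = -57.69500°, λ = -132.91333°
CS3: φ = -65.18278°, λ = -144.21639°
Δφ = -7.4878°,  Δλ = -11.3031°
a = sin²(Δφ/2) + cos φ₁ cos φ₂ sin²(Δλ/2) = 0.006439
c = 2·arcsin(√a) = 0.160660 rad = 9.2051°
d = R·c = 6371.2 × 0.160660 = 1023.6 km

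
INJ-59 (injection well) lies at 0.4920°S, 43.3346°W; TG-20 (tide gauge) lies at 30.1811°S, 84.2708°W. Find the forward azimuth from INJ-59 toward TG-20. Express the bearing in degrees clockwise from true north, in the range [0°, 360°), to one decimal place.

228.7°

Δλ = -40.9362°
y = sin Δλ · cos φ₂ = -0.566397
x = cos φ₁ sin φ₂ − sin φ₁ cos φ₂ cos Δλ = -0.497109
θ = atan2(y, x) = -131.2724° → 228.7276° (mod 360°)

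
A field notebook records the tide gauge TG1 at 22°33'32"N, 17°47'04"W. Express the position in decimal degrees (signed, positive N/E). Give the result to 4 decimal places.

lat: 22.5589° N → +22.5589°
lon: 17.7844° W → -17.7844°

+22.5589°, -17.7844°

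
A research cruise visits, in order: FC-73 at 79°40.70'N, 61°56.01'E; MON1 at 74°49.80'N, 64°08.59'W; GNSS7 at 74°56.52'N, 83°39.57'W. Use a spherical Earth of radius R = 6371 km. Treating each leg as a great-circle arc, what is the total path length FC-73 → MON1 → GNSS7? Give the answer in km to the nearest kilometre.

3098 km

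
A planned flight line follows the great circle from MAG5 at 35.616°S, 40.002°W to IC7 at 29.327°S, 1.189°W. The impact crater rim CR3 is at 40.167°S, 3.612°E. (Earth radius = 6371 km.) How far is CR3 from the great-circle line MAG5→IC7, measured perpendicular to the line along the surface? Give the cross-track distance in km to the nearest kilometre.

1281 km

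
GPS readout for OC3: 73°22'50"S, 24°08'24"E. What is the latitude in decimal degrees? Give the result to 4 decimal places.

73.3806°S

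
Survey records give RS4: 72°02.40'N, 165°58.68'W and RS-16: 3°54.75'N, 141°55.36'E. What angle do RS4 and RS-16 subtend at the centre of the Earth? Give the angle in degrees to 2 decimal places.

RS4: φ = +72.04000°, λ = -165.97800°
RS-16: φ = +3.91250°, λ = +141.92267°
Δφ = -68.1275°,  Δλ = -52.0993°
a = sin²(Δφ/2) + cos φ₁ cos φ₂ sin²(Δλ/2) = 0.373057
c = 2·arcsin(√a) = 1.314100 rad = 75.2924°

75.29°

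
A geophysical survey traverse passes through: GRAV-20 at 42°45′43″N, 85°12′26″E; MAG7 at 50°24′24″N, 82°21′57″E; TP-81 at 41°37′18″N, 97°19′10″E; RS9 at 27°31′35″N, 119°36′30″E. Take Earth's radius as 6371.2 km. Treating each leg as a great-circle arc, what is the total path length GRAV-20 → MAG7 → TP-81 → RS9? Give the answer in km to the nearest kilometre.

4945 km

GRAV-20: φ = +42.76194°, λ = +85.20722°
MAG7: φ = +50.40667°, λ = +82.36583°
TP-81: φ = +41.62167°, λ = +97.31944°
RS9: φ = +27.52639°, λ = +119.60833°
GRAV-20→MAG7: c = 0.137682 rad, d = 877.20 km
MAG7→TP-81: c = 0.236628 rad, d = 1507.61 km
TP-81→RS9: c = 0.401795 rad, d = 2559.91 km
Total = 877.20 + 1507.61 + 2559.91 = 4944.72 km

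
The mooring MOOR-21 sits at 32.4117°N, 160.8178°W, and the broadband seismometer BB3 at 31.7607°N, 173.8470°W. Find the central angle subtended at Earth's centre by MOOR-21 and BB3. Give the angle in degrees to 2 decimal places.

11.05°

Δφ = -0.6510°,  Δλ = -13.0292°
a = sin²(Δφ/2) + cos φ₁ cos φ₂ sin²(Δλ/2) = 0.009272
c = 2·arcsin(√a) = 0.192882 rad = 11.0513°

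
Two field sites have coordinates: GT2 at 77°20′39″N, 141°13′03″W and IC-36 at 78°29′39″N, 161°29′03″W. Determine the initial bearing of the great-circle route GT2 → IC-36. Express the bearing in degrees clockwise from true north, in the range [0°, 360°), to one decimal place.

GT2: φ = +77.34417°, λ = -141.21750°
IC-36: φ = +78.49417°, λ = -161.48417°
Δλ = -20.2667°
y = sin Δλ · cos φ₂ = -0.069094
x = cos φ₁ sin φ₂ − sin φ₁ cos φ₂ cos Δλ = 0.032119
θ = atan2(y, x) = -65.0682° → 294.9318° (mod 360°)

294.9°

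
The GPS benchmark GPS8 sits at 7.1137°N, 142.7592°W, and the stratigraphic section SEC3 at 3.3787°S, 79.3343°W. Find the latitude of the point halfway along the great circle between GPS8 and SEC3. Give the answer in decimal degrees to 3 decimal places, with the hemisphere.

Bx = cos φ₂ cos Δλ = 0.446593,  By = cos φ₂ sin Δλ = 0.892794
φₘ = atan2(sin φ₁ + sin φ₂, √((cos φ₁ + Bx)² + By²)) = 2.19496°
λₘ = λ₁ + atan2(By, cos φ₁ + Bx) = -110.94076°

2.195°N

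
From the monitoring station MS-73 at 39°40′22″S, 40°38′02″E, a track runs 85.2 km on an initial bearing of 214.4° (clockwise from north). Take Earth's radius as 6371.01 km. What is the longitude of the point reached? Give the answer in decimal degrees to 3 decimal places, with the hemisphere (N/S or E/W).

MS-73: φ = -39.67278°, λ = +40.63389°
δ = d/R = 85.2/6371.01 = 0.013373 rad
φ₂ = arcsin(sin φ₁ cos δ + cos φ₁ sin δ cos θ)
   = arcsin(-0.63840·0.99991 + 0.76970·0.01337·-0.82511) = -40.30362°
λ₂ = λ₁ + atan2(sin θ sin δ cos φ₁, cos δ − sin φ₁ sin φ₂) = 40.06627°

40.066°E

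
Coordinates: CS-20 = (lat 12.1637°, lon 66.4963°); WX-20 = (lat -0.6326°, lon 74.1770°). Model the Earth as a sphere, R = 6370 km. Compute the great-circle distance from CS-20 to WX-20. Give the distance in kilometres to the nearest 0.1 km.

1656.1 km

Δφ = -12.7963°,  Δλ = 7.6807°
a = sin²(Δφ/2) + cos φ₁ cos φ₂ sin²(Δλ/2) = 0.016803
c = 2·arcsin(√a) = 0.259985 rad = 14.8960°
d = R·c = 6370 × 0.259985 = 1656.1 km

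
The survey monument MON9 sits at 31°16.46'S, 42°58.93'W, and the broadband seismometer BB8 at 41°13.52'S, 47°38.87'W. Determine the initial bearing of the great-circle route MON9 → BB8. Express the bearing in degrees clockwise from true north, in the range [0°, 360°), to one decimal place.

199.4°

MON9: φ = -31.27433°, λ = -42.98217°
BB8: φ = -41.22533°, λ = -47.64783°
Δλ = -4.6657°
y = sin Δλ · cos φ₂ = -0.061179
x = cos φ₁ sin φ₂ − sin φ₁ cos φ₂ cos Δλ = -0.174100
θ = atan2(y, x) = -160.6385° → 199.3615° (mod 360°)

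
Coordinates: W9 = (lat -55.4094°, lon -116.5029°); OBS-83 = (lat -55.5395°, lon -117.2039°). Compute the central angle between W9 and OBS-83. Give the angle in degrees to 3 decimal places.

0.418°

Δφ = -0.1301°,  Δλ = -0.7010°
a = sin²(Δφ/2) + cos φ₁ cos φ₂ sin²(Δλ/2) = 0.000013
c = 2·arcsin(√a) = 0.007297 rad = 0.4181°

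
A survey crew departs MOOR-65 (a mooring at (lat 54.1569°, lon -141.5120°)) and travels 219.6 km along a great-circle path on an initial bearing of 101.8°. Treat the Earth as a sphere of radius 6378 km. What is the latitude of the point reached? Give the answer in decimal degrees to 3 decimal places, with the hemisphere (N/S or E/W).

δ = d/R = 219.6/6378 = 0.034431 rad
φ₂ = arcsin(sin φ₁ cos δ + cos φ₁ sin δ cos θ)
   = arcsin(0.81062·0.99941 + 0.58557·0.03442·-0.20450) = 53.70897°
λ₂ = λ₁ + atan2(sin θ sin δ cos φ₁, cos δ − sin φ₁ sin φ₂) = -138.24834°

53.709°N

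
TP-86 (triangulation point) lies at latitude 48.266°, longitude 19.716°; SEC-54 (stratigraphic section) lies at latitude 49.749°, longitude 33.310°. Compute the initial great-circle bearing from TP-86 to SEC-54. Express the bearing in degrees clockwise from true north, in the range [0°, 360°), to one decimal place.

75.5°

Δλ = 13.5940°
y = sin Δλ · cos φ₂ = 0.151868
x = cos φ₁ sin φ₂ − sin φ₁ cos φ₂ cos Δλ = 0.039388
θ = atan2(y, x) = 75.4603° → 75.4603° (mod 360°)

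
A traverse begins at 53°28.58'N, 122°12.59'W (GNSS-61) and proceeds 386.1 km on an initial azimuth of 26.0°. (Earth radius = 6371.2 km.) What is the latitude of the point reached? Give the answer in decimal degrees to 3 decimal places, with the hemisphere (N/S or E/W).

GNSS-61: φ = +53.47633°, λ = -122.20983°
δ = d/R = 386.1/6371.2 = 0.060601 rad
φ₂ = arcsin(sin φ₁ cos δ + cos φ₁ sin δ cos θ)
   = arcsin(0.80361·0.99816 + 0.59515·0.06056·0.89879) = 56.56722°
λ₂ = λ₁ + atan2(sin θ sin δ cos φ₁, cos δ − sin φ₁ sin φ₂) = -119.44781°

56.567°N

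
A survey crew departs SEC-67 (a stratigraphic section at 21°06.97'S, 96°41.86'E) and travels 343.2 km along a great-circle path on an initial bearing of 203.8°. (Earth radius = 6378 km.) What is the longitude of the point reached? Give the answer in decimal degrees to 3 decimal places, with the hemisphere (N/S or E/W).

95.337°E

SEC-67: φ = -21.11617°, λ = +96.69767°
δ = d/R = 343.2/6378 = 0.053810 rad
φ₂ = arcsin(sin φ₁ cos δ + cos φ₁ sin δ cos θ)
   = arcsin(-0.36026·0.99855 + 0.93285·0.05378·-0.91496) = -23.93152°
λ₂ = λ₁ + atan2(sin θ sin δ cos φ₁, cos δ − sin φ₁ sin φ₂) = 95.33701°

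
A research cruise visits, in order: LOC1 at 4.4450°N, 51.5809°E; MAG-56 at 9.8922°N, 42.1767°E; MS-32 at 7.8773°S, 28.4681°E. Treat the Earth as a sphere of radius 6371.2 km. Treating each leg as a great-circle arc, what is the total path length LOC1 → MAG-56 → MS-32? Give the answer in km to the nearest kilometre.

LOC1→MAG-56: c = 0.188513 rad, d = 1201.06 km
MAG-56→MS-32: c = 0.391091 rad, d = 2491.72 km
Total = 1201.06 + 2491.72 = 3692.77 km

3693 km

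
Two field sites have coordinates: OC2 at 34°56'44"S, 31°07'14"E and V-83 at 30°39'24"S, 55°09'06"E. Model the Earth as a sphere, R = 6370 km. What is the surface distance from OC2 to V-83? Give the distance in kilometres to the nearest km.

OC2: φ = -34.94556°, λ = +31.12056°
V-83: φ = -30.65667°, λ = +55.15167°
Δφ = 4.2889°,  Δλ = 24.0311°
a = sin²(Δφ/2) + cos φ₁ cos φ₂ sin²(Δλ/2) = 0.031959
c = 2·arcsin(√a) = 0.359475 rad = 20.5964°
d = R·c = 6370 × 0.359475 = 2289.9 km

2290 km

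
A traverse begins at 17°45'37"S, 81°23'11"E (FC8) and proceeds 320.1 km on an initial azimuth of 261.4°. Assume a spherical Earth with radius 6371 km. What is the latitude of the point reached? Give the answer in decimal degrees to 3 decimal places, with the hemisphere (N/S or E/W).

18.168°S

FC8: φ = -17.76028°, λ = +81.38639°
δ = d/R = 320.1/6371 = 0.050243 rad
φ₂ = arcsin(sin φ₁ cos δ + cos φ₁ sin δ cos θ)
   = arcsin(-0.30504·0.99874 + 0.95234·0.05022·-0.14954) = -18.16788°
λ₂ = λ₁ + atan2(sin θ sin δ cos φ₁, cos δ − sin φ₁ sin φ₂) = 78.39058°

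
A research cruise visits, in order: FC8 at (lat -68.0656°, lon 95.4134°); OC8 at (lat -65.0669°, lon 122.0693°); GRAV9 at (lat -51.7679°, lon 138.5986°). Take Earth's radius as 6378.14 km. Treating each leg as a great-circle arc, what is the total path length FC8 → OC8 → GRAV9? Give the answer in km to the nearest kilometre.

FC8→OC8: c = 0.190582 rad, d = 1215.56 km
OC8→GRAV9: c = 0.275086 rad, d = 1754.54 km
Total = 1215.56 + 1754.54 = 2970.10 km

2970 km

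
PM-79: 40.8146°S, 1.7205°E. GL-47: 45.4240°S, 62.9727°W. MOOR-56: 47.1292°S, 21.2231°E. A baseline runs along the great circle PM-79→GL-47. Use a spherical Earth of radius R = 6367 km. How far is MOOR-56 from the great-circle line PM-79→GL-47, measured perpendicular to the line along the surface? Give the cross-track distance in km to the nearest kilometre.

1459 km

δ₁₃ = central angle PM-79→MOOR-56 = 0.267666 rad  (haversine)
θ₁₃ = bearing PM-79→MOOR-56 = 120.819°,  θ₁₂ = bearing PM-79→GL-47 = 241.604°
dₓₜ = R·arcsin(sin δ₁₃ · sin(θ₁₃ − θ₁₂)) = 6367·arcsin(0.26448·sin(-120.786°)) = -1459.409 km
|dₓₜ| = 1459.409 km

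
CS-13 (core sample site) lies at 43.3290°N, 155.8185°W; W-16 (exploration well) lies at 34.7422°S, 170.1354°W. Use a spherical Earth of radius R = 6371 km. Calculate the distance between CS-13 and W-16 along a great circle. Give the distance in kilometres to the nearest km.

8802 km

Δφ = -78.0712°,  Δλ = -14.3169°
a = sin²(Δφ/2) + cos φ₁ cos φ₂ sin²(Δλ/2) = 0.405934
c = 2·arcsin(√a) = 1.381537 rad = 79.1562°
d = R·c = 6371 × 1.381537 = 8801.8 km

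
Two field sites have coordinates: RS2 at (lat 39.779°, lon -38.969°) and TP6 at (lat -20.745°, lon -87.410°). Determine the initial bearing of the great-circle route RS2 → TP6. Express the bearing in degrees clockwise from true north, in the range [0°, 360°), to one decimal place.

226.3°

Δλ = -48.4410°
y = sin Δλ · cos φ₂ = -0.699760
x = cos φ₁ sin φ₂ − sin φ₁ cos φ₂ cos Δλ = -0.669153
θ = atan2(y, x) = -133.7192° → 226.2808° (mod 360°)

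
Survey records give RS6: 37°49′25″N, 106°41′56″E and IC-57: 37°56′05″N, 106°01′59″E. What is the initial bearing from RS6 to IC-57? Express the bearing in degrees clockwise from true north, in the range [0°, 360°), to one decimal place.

282.1°

RS6: φ = +37.82361°, λ = +106.69889°
IC-57: φ = +37.93472°, λ = +106.03306°
Δλ = -0.6658°
y = sin Δλ · cos φ₂ = -0.009165
x = cos φ₁ sin φ₂ − sin φ₁ cos φ₂ cos Δλ = 0.001972
θ = atan2(y, x) = -77.8580° → 282.1420° (mod 360°)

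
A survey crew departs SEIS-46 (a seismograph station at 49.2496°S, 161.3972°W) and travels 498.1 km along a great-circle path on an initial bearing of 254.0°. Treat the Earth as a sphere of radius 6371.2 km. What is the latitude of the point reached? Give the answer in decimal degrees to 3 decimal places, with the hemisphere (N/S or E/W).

δ = d/R = 498.1/6371.2 = 0.078180 rad
φ₂ = arcsin(sin φ₁ cos δ + cos φ₁ sin δ cos θ)
   = arcsin(-0.75756·0.99695 + 0.65277·0.07810·-0.27564) = -50.29096°
λ₂ = λ₁ + atan2(sin θ sin δ cos φ₁, cos δ − sin φ₁ sin φ₂) = -168.14553°

50.291°S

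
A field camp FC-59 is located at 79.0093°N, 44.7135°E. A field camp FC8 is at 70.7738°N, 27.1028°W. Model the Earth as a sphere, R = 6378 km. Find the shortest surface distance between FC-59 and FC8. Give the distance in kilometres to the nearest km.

2096 km

Δφ = -8.2355°,  Δλ = -71.8163°
a = sin²(Δφ/2) + cos φ₁ cos φ₂ sin²(Δλ/2) = 0.026751
c = 2·arcsin(√a) = 0.328589 rad = 18.8268°
d = R·c = 6378 × 0.328589 = 2095.7 km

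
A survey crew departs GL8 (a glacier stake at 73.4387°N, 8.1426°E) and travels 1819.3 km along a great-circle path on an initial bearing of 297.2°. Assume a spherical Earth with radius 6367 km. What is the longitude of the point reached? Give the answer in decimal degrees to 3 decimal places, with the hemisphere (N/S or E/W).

δ = d/R = 1819.3/6367 = 0.285739 rad
φ₂ = arcsin(sin φ₁ cos δ + cos φ₁ sin δ cos θ)
   = arcsin(0.95852·0.95945 + 0.28504·0.28187·0.45710) = 73.01394°
λ₂ = λ₁ + atan2(sin θ sin δ cos φ₁, cos δ − sin φ₁ sin φ₂) = -50.96597°

50.966°W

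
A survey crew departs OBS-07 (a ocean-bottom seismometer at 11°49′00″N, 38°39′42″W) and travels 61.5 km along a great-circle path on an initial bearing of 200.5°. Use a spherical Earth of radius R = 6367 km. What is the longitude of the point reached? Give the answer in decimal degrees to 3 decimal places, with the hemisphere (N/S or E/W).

38.859°W

OBS-07: φ = +11.81667°, λ = -38.66167°
δ = d/R = 61.5/6367 = 0.009659 rad
φ₂ = arcsin(sin φ₁ cos δ + cos φ₁ sin δ cos θ)
   = arcsin(0.20478·0.99995 + 0.97881·0.00966·-0.93667) = 11.29822°
λ₂ = λ₁ + atan2(sin θ sin δ cos φ₁, cos δ − sin φ₁ sin φ₂) = -38.85931°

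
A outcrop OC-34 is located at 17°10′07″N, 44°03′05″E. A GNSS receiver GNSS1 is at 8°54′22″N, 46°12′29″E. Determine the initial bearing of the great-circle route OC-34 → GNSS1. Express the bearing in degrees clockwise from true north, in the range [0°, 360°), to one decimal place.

OC-34: φ = +17.16861°, λ = +44.05139°
GNSS1: φ = +8.90611°, λ = +46.20806°
Δλ = 2.1567°
y = sin Δλ · cos φ₂ = 0.037178
x = cos φ₁ sin φ₂ − sin φ₁ cos φ₂ cos Δλ = -0.143502
θ = atan2(y, x) = 165.4752° → 165.4752° (mod 360°)

165.5°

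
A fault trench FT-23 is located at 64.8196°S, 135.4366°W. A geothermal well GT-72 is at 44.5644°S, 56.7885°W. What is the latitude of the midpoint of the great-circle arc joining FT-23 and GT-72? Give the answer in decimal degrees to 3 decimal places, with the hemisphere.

Bx = cos φ₂ cos Δλ = 0.140237,  By = cos φ₂ sin Δλ = 0.698524
φₘ = atan2(sin φ₁ + sin φ₂, √((cos φ₁ + Bx)² + By²)) = -60.77498°
λₘ = λ₁ + atan2(By, cos φ₁ + Bx) = -84.43923°

60.775°S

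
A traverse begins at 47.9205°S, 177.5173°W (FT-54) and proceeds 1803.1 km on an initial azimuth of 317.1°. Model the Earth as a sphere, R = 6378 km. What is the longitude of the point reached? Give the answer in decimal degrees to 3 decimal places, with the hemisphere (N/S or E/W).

169.053°E

δ = d/R = 1803.1/6378 = 0.282706 rad
φ₂ = arcsin(sin φ₁ cos δ + cos φ₁ sin δ cos θ)
   = arcsin(-0.74222·0.96030 + 0.67016·0.27896·0.73254) = -35.15620°
λ₂ = λ₁ + atan2(sin θ sin δ cos φ₁, cos δ − sin φ₁ sin φ₂) = 169.05265°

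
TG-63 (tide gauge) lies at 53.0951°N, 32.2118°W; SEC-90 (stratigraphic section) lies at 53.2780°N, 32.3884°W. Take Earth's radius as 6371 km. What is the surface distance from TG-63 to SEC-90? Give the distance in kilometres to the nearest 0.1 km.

Δφ = 0.1829°,  Δλ = -0.1766°
a = sin²(Δφ/2) + cos φ₁ cos φ₂ sin²(Δλ/2) = 0.000003
c = 2·arcsin(√a) = 0.003688 rad = 0.2113°
d = R·c = 6371 × 0.003688 = 23.5 km

23.5 km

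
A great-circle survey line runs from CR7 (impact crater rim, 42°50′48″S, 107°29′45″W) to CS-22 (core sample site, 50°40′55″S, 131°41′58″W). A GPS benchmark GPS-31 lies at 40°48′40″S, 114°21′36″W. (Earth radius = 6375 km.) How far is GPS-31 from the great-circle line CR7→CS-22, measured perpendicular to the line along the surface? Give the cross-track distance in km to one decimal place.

CR7: φ = -42.84667°, λ = -107.49583°
CS-22: φ = -50.68194°, λ = -131.69944°
GPS-31: φ = -40.81111°, λ = -114.36000°
δ₁₃ = central angle CR7→GPS-31 = 0.096042 rad  (haversine)
θ₁₃ = bearing CR7→GPS-31 = 289.386°,  θ₁₂ = bearing CR7→CS-22 = 236.154°
dₓₜ = R·arcsin(sin δ₁₃ · sin(θ₁₃ − θ₁₂)) = 6375·arcsin(0.09589·sin(53.232°)) = 490.195 km
|dₓₜ| = 490.195 km

490.2 km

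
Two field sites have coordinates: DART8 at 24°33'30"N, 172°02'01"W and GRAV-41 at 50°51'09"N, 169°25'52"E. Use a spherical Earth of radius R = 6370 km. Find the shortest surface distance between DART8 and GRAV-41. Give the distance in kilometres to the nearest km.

3326 km

DART8: φ = +24.55833°, λ = -172.03361°
GRAV-41: φ = +50.85250°, λ = +169.43111°
Δφ = 26.2942°,  Δλ = -18.5353°
a = sin²(Δφ/2) + cos φ₁ cos φ₂ sin²(Δλ/2) = 0.066627
c = 2·arcsin(√a) = 0.522155 rad = 29.9173°
d = R·c = 6370 × 0.522155 = 3326.1 km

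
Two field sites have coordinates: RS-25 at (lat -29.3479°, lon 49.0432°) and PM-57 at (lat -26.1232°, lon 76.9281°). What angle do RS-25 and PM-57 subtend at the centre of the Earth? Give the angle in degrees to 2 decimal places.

Δφ = 3.2247°,  Δλ = 27.8849°
a = sin²(Δφ/2) + cos φ₁ cos φ₂ sin²(Δλ/2) = 0.046227
c = 2·arcsin(√a) = 0.433394 rad = 24.8316°

24.83°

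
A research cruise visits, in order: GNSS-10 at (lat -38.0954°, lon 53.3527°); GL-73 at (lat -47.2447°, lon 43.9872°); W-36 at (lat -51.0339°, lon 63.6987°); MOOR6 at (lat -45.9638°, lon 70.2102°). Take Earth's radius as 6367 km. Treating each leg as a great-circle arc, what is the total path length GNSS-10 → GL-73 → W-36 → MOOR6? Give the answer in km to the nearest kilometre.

3498 km

GNSS-10→GL-73: c = 0.199550 rad, d = 1270.54 km
GL-73→W-36: c = 0.233779 rad, d = 1488.47 km
W-36→MOOR6: c = 0.116104 rad, d = 739.24 km
Total = 1270.54 + 1488.47 + 739.24 = 3498.24 km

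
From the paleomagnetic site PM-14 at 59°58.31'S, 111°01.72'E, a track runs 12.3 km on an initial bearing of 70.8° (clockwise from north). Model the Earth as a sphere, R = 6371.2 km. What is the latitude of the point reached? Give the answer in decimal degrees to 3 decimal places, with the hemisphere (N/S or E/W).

59.935°S

PM-14: φ = -59.97183°, λ = +111.02867°
δ = d/R = 12.3/6371.2 = 0.001931 rad
φ₂ = arcsin(sin φ₁ cos δ + cos φ₁ sin δ cos θ)
   = arcsin(-0.86578·1.00000 + 0.50043·0.00193·0.32887) = -59.93529°
λ₂ = λ₁ + atan2(sin θ sin δ cos φ₁, cos δ − sin φ₁ sin φ₂) = 111.23718°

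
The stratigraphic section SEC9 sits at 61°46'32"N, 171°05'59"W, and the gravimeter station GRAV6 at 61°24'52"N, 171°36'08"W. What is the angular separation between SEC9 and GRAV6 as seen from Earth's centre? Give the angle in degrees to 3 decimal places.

0.433°

SEC9: φ = +61.77556°, λ = -171.09972°
GRAV6: φ = +61.41444°, λ = -171.60222°
Δφ = -0.3611°,  Δλ = -0.5025°
a = sin²(Δφ/2) + cos φ₁ cos φ₂ sin²(Δλ/2) = 0.000014
c = 2·arcsin(√a) = 0.007558 rad = 0.4331°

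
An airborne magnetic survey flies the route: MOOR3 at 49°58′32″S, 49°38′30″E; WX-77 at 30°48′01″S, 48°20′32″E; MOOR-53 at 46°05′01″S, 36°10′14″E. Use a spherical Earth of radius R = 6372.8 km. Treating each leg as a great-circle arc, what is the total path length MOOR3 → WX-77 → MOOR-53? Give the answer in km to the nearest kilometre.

4134 km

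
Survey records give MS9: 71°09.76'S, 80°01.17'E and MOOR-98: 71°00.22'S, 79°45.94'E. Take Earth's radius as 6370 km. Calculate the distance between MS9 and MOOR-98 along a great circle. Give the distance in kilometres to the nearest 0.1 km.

MS9: φ = -71.16267°, λ = +80.01950°
MOOR-98: φ = -71.00367°, λ = +79.76567°
Δφ = 0.1590°,  Δλ = -0.2538°
a = sin²(Δφ/2) + cos φ₁ cos φ₂ sin²(Δλ/2) = 0.000002
c = 2·arcsin(√a) = 0.003125 rad = 0.1790°
d = R·c = 6370 × 0.003125 = 19.9 km

19.9 km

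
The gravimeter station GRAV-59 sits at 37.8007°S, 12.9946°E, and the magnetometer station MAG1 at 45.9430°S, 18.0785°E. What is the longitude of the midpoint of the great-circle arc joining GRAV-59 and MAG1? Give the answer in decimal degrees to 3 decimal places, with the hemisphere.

15.374°E

Bx = cos φ₂ cos Δλ = 0.692638,  By = cos φ₂ sin Δλ = 0.061620
φₘ = atan2(sin φ₁ + sin φ₂, √((cos φ₁ + Bx)² + By²)) = -41.89977°
λₘ = λ₁ + atan2(By, cos φ₁ + Bx) = 15.37427°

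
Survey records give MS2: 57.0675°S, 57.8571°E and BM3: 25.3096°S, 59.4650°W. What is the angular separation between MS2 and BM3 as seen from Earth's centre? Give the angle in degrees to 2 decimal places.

82.34°

Δφ = 31.7579°,  Δλ = -117.3221°
a = sin²(Δφ/2) + cos φ₁ cos φ₂ sin²(Δλ/2) = 0.433383
c = 2·arcsin(√a) = 1.437165 rad = 82.3435°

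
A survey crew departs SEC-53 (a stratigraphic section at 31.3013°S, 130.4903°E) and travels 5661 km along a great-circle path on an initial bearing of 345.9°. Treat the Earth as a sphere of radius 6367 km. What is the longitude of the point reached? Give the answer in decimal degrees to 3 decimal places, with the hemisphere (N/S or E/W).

δ = d/R = 5661/6367 = 0.889116 rad
φ₂ = arcsin(sin φ₁ cos δ + cos φ₁ sin δ cos θ)
   = arcsin(-0.51954·0.63010 + 0.85445·0.77651·0.96987) = 18.42968°
λ₂ = λ₁ + atan2(sin θ sin δ cos φ₁, cos δ − sin φ₁ sin φ₂) = 118.98858°

118.989°E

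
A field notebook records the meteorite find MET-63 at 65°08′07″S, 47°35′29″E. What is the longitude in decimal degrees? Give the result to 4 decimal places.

47° + 35′/60 + 29″/3600 = 47 + 0.58333 + 0.00806 = 47.5914°

47.5914°E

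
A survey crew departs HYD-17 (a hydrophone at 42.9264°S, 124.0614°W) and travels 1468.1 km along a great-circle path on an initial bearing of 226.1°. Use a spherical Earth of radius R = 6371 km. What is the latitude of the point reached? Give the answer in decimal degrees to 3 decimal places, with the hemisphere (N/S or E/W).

51.171°S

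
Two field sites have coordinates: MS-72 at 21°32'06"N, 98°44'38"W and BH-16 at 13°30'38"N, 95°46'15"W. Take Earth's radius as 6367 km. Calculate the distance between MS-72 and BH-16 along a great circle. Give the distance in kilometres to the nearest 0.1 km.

945.6 km

MS-72: φ = +21.53500°, λ = -98.74389°
BH-16: φ = +13.51056°, λ = -95.77083°
Δφ = -8.0244°,  Δλ = 2.9731°
a = sin²(Δφ/2) + cos φ₁ cos φ₂ sin²(Δλ/2) = 0.005504
c = 2·arcsin(√a) = 0.148519 rad = 8.5095°
d = R·c = 6367 × 0.148519 = 945.6 km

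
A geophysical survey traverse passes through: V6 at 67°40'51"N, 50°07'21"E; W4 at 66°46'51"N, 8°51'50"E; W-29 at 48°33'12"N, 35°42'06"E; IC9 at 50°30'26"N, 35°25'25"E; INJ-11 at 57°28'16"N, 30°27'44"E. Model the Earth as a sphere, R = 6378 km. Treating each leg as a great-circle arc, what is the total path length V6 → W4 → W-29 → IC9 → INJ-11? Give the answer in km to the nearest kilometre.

V6: φ = +67.68083°, λ = +50.12250°
W4: φ = +66.78083°, λ = +8.86389°
W-29: φ = +48.55333°, λ = +35.70167°
IC9: φ = +50.50722°, λ = +35.42361°
INJ-11: φ = +57.47111°, λ = +30.46222°
V6→W4: c = 0.273962 rad, d = 1747.33 km
W4→W-29: c = 0.398322 rad, d = 2540.49 km
W-29→IC9: c = 0.034247 rad, d = 218.43 km
IC9→INJ-11: c = 0.131690 rad, d = 839.92 km
Total = 1747.33 + 2540.49 + 218.43 + 839.92 = 5346.17 km

5346 km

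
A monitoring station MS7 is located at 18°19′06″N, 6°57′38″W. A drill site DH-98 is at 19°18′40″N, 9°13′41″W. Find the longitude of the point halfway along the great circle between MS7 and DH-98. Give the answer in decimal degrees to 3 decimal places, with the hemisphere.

8.091°W

MS7: φ = +18.31833°, λ = -6.96056°
DH-98: φ = +19.31111°, λ = -9.22806°
Bx = cos φ₂ cos Δλ = 0.942998,  By = cos φ₂ sin Δλ = -0.037339
φₘ = atan2(sin φ₁ + sin φ₂, √((cos φ₁ + Bx)² + By²)) = 18.81815°
λₘ = λ₁ + atan2(By, cos φ₁ + Bx) = -8.09096°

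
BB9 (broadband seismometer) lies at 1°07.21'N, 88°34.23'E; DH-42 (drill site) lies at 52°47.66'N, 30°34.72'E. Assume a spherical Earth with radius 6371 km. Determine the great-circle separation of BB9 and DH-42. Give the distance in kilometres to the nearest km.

7824 km

BB9: φ = +1.12017°, λ = +88.57050°
DH-42: φ = +52.79433°, λ = +30.57867°
Δφ = 51.6742°,  Δλ = -57.9918°
a = sin²(Δφ/2) + cos φ₁ cos φ₂ sin²(Δλ/2) = 0.331994
c = 2·arcsin(√a) = 1.228116 rad = 70.3659°
d = R·c = 6371 × 1.228116 = 7824.3 km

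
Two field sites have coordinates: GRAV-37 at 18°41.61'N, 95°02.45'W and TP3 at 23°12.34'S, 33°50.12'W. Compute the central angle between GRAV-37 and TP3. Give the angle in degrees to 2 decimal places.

72.96°

GRAV-37: φ = +18.69350°, λ = -95.04083°
TP3: φ = -23.20567°, λ = -33.83533°
Δφ = -41.8992°,  Δλ = 61.2055°
a = sin²(Δφ/2) + cos φ₁ cos φ₂ sin²(Δλ/2) = 0.353471
c = 2·arcsin(√a) = 1.273374 rad = 72.9589°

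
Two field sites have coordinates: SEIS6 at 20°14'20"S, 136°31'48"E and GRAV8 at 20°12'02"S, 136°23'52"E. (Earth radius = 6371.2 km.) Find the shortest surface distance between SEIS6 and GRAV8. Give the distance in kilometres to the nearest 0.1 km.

SEIS6: φ = -20.23889°, λ = +136.53000°
GRAV8: φ = -20.20056°, λ = +136.39778°
Δφ = 0.0383°,  Δλ = -0.1322°
a = sin²(Δφ/2) + cos φ₁ cos φ₂ sin²(Δλ/2) = 0.000001
c = 2·arcsin(√a) = 0.002266 rad = 0.1299°
d = R·c = 6371.2 × 0.002266 = 14.4 km

14.4 km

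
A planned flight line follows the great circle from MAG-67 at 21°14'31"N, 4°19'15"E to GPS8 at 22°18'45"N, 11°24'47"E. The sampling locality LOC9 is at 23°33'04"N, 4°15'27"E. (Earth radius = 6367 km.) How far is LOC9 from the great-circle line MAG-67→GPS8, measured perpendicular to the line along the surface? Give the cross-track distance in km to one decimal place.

MAG-67: φ = +21.24194°, λ = +4.32083°
GPS8: φ = +22.31250°, λ = +11.41306°
LOC9: φ = +23.55111°, λ = +4.25750°
δ₁₃ = central angle MAG-67→LOC9 = 0.040316 rad  (haversine)
θ₁₃ = bearing MAG-67→LOC9 = 358.559°,  θ₁₂ = bearing MAG-67→GPS8 = 79.462°
dₓₜ = R·arcsin(sin δ₁₃ · sin(θ₁₃ − θ₁₂)) = 6367·arcsin(0.04030·sin(279.097°)) = -253.458 km
|dₓₜ| = 253.458 km

253.5 km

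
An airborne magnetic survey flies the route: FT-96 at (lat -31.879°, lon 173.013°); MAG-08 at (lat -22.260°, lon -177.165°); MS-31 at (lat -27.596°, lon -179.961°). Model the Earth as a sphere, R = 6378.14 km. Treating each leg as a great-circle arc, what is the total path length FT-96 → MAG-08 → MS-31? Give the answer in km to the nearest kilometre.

2103 km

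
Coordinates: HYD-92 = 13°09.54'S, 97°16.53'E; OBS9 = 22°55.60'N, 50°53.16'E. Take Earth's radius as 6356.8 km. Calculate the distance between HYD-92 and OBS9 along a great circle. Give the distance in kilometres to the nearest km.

6435 km

HYD-92: φ = -13.15900°, λ = +97.27550°
OBS9: φ = +22.92667°, λ = +50.88600°
Δφ = 36.0857°,  Δλ = -46.3895°
a = sin²(Δφ/2) + cos φ₁ cos φ₂ sin²(Δλ/2) = 0.235050
c = 2·arcsin(√a) = 1.012313 rad = 58.0013°
d = R·c = 6356.8 × 1.012313 = 6435.1 km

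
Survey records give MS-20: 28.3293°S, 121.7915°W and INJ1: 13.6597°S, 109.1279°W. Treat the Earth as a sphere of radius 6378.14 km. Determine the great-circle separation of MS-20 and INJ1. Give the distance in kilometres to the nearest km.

2094 km

Δφ = 14.6696°,  Δλ = 12.6636°
a = sin²(Δφ/2) + cos φ₁ cos φ₂ sin²(Δλ/2) = 0.026702
c = 2·arcsin(√a) = 0.328289 rad = 18.8096°
d = R·c = 6378.14 × 0.328289 = 2093.9 km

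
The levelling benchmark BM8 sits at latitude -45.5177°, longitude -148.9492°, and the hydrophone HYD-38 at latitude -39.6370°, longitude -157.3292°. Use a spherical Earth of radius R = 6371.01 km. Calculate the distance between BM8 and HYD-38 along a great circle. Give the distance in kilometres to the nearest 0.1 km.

946.9 km

Δφ = 5.8807°,  Δλ = -8.3800°
a = sin²(Δφ/2) + cos φ₁ cos φ₂ sin²(Δλ/2) = 0.005512
c = 2·arcsin(√a) = 0.148621 rad = 8.5154°
d = R·c = 6371.01 × 0.148621 = 946.9 km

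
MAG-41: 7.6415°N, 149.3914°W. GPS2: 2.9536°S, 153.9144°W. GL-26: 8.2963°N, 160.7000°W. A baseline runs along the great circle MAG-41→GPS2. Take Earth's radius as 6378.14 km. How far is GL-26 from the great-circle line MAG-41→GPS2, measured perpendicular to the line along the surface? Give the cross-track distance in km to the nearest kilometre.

δ₁₃ = central angle MAG-41→GL-26 = 0.195793 rad  (haversine)
θ₁₃ = bearing MAG-41→GL-26 = 274.122°,  θ₁₂ = bearing MAG-41→GPS2 = 203.233°
dₓₜ = R·arcsin(sin δ₁₃ · sin(θ₁₃ − θ₁₂)) = 6378.14·arcsin(0.19454·sin(70.888°)) = 1179.145 km
|dₓₜ| = 1179.145 km

1179 km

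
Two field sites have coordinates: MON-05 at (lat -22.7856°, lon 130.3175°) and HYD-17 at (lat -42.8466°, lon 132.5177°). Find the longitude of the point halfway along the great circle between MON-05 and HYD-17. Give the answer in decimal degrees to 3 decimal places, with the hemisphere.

Bx = cos φ₂ cos Δλ = 0.732637,  By = cos φ₂ sin Δλ = 0.028148
φₘ = atan2(sin φ₁ + sin φ₂, √((cos φ₁ + Bx)² + By²)) = -32.82085°
λₘ = λ₁ + atan2(By, cos φ₁ + Bx) = 131.29211°

131.292°E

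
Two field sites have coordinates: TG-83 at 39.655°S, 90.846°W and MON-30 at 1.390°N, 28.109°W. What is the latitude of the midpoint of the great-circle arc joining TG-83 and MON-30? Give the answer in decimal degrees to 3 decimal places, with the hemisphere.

Bx = cos φ₂ cos Δλ = 0.457941,  By = cos φ₂ sin Δλ = 0.888652
φₘ = atan2(sin φ₁ + sin φ₂, √((cos φ₁ + Bx)² + By²)) = -22.04969°
λₘ = λ₁ + atan2(By, cos φ₁ + Bx) = -54.95083°

22.050°S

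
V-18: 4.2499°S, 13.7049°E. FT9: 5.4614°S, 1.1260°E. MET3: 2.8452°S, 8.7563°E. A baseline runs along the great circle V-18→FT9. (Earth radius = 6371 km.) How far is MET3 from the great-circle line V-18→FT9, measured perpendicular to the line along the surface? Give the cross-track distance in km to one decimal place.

δ₁₃ = central angle V-18→MET3 = 0.089620 rad  (haversine)
θ₁₃ = bearing V-18→MET3 = 285.713°,  θ₁₂ = bearing V-18→FT9 = 263.967°
dₓₜ = R·arcsin(sin δ₁₃ · sin(θ₁₃ − θ₁₂)) = 6371·arcsin(0.08950·sin(21.746°)) = 211.299 km
|dₓₜ| = 211.299 km

211.3 km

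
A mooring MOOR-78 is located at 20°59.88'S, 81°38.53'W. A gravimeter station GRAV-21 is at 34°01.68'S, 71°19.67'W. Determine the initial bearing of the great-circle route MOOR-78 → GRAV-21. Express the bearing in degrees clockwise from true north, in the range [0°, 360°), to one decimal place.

147.2°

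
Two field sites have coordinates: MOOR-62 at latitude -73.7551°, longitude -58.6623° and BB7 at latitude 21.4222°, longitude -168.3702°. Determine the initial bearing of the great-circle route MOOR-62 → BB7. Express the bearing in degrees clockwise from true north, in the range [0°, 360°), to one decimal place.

Δλ = -109.7079°
y = sin Δλ · cos φ₂ = -0.876385
x = cos φ₁ sin φ₂ − sin φ₁ cos φ₂ cos Δλ = -0.199221
θ = atan2(y, x) = -102.8069° → 257.1931° (mod 360°)

257.2°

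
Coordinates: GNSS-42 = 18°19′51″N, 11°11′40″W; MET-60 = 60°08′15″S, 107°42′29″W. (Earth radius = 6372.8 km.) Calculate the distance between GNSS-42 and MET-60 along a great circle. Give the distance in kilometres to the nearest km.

GNSS-42: φ = +18.33083°, λ = -11.19444°
MET-60: φ = -60.13750°, λ = -107.70806°
Δφ = -78.4683°,  Δλ = -96.5136°
a = sin²(Δφ/2) + cos φ₁ cos φ₂ sin²(Δλ/2) = 0.663181
c = 2·arcsin(√a) = 1.903249 rad = 109.0481°
d = R·c = 6372.8 × 1.903249 = 12129.0 km

12129 km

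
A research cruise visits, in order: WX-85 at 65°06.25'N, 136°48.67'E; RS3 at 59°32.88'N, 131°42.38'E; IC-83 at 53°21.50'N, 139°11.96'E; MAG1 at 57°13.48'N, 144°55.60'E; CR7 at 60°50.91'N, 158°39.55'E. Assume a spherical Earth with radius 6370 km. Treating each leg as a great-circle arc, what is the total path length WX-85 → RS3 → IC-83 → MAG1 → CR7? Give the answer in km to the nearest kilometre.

2940 km

WX-85: φ = +65.10417°, λ = +136.81117°
RS3: φ = +59.54800°, λ = +131.70633°
IC-83: φ = +53.35833°, λ = +139.19933°
MAG1: φ = +57.22467°, λ = +144.92667°
CR7: φ = +60.84850°, λ = +158.65917°
WX-85→RS3: c = 0.105353 rad, d = 671.10 km
RS3→IC-83: c = 0.129802 rad, d = 826.84 km
IC-83→MAG1: c = 0.088218 rad, d = 561.95 km
MAG1→CR7: c = 0.138222 rad, d = 880.47 km
Total = 671.10 + 826.84 + 561.95 + 880.47 = 2940.36 km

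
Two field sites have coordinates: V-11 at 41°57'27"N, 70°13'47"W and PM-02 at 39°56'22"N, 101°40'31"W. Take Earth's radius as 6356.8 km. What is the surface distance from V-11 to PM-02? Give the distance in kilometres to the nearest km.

2630 km

V-11: φ = +41.95750°, λ = -70.22972°
PM-02: φ = +39.93944°, λ = -101.67528°
Δφ = -2.0181°,  Δλ = -31.4456°
a = sin²(Δφ/2) + cos φ₁ cos φ₂ sin²(Δλ/2) = 0.042179
c = 2·arcsin(√a) = 0.413692 rad = 23.7028°
d = R·c = 6356.8 × 0.413692 = 2629.8 km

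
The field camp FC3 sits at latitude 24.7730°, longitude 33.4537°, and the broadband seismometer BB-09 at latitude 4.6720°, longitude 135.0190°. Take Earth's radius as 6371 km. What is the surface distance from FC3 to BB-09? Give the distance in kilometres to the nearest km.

Δφ = -20.1010°,  Δλ = 101.5653°
a = sin²(Δφ/2) + cos φ₁ cos φ₂ sin²(Δλ/2) = 0.573650
c = 2·arcsin(√a) = 1.718634 rad = 98.4705°
d = R·c = 6371 × 1.718634 = 10949.4 km

10949 km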